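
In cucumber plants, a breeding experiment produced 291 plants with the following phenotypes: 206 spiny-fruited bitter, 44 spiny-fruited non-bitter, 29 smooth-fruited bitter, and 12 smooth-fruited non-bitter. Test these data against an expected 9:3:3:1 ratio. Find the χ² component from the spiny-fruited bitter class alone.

Expected counts for N = 291 under a 9:3:3:1 ratio (total parts = 16):
  spiny-fruited bitter: 291 × 9/16 = 163.6875
  spiny-fruited non-bitter: 291 × 3/16 = 54.5625
  smooth-fruited bitter: 291 × 3/16 = 54.5625
  smooth-fruited non-bitter: 291 × 1/16 = 18.1875
Contribution of spiny-fruited bitter: (206 − 163.6875)² / 163.6875 = 10.9376

10.938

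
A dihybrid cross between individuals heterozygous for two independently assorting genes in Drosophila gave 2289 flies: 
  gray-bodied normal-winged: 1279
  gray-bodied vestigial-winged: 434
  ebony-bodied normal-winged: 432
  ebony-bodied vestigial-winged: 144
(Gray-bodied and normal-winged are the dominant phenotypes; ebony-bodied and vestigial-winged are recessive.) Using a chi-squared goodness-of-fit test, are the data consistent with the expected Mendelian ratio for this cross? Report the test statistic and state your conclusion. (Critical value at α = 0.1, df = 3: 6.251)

A dihybrid F₂ with independent assortment and complete dominance at both loci gives a 9:3:3:1 phenotypic ratio.
The 9:3:3:1 ratio has 16 parts, so with N = 2289 the expected counts are:
  gray-bodied normal-winged: 2289 × 9/16 = 1287.5625
  gray-bodied vestigial-winged: 2289 × 3/16 = 429.1875
  ebony-bodied normal-winged: 2289 × 3/16 = 429.1875
  ebony-bodied vestigial-winged: 2289 × 1/16 = 143.0625
χ² = Σ (O − E)² / E
  gray-bodied normal-winged: (1279 − 1287.5625)² / 1287.5625 = 0.0569
  gray-bodied vestigial-winged: (434 − 429.1875)² / 429.1875 = 0.0540
  ebony-bodied normal-winged: (432 − 429.1875)² / 429.1875 = 0.0184
  ebony-bodied vestigial-winged: (144 − 143.0625)² / 143.0625 = 0.0061
χ² = 0.0569 + 0.0540 + 0.0184 + 0.0061 = 0.1354 ≈ 0.135
Degrees of freedom = 4 − 1 = 3; critical value at α = 0.1 is 6.251.
Since 0.135 < 6.251, we fail to reject the null hypothesis — the data are consistent with the 9:3:3:1 ratio.

0.135; consistent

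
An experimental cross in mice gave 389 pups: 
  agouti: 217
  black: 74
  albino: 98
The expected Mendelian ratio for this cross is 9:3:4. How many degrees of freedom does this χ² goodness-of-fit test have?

2

A goodness-of-fit test with 3 phenotype classes has df = 3 − 1 = 2.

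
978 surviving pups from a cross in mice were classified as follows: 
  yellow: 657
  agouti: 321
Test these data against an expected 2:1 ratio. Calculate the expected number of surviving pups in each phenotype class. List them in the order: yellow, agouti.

652, 326

Expected counts for N = 978 under a 2:1 ratio (total parts = 3):
  yellow: 978 × 2/3 = 652
  agouti: 978 × 1/3 = 326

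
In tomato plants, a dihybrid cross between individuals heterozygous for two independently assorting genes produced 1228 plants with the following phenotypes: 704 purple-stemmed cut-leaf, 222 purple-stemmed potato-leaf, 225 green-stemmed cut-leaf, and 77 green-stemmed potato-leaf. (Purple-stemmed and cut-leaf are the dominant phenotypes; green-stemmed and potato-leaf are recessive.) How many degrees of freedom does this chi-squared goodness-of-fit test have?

A dihybrid F₂ with independent assortment and complete dominance at both loci gives a 9:3:3:1 phenotypic ratio.
A goodness-of-fit test with 4 phenotype classes has df = 4 − 1 = 3.

3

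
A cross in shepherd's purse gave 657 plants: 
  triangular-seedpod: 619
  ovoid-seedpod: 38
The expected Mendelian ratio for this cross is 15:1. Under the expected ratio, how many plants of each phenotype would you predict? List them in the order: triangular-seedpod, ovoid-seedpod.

Expected counts for N = 657 under a 15:1 ratio (total parts = 16):
  triangular-seedpod: 657 × 15/16 = 615.9375
  ovoid-seedpod: 657 × 1/16 = 41.0625

615.9375, 41.0625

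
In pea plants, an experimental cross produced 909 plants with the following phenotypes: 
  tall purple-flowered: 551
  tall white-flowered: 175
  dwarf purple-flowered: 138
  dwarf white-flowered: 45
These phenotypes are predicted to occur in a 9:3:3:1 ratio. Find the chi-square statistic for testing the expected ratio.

Expected counts for N = 909 under a 9:3:3:1 ratio (total parts = 16):
  tall purple-flowered: 909 × 9/16 = 511.3125
  tall white-flowered: 909 × 3/16 = 170.4375
  dwarf purple-flowered: 909 × 3/16 = 170.4375
  dwarf white-flowered: 909 × 1/16 = 56.8125
χ² = Σ (O − E)² / E
  tall purple-flowered: (551 − 511.3125)² / 511.3125 = 3.0805
  tall white-flowered: (175 − 170.4375)² / 170.4375 = 0.1221
  dwarf purple-flowered: (138 − 170.4375)² / 170.4375 = 6.1735
  dwarf white-flowered: (45 − 56.8125)² / 56.8125 = 2.4561
χ² = 3.0805 + 0.1221 + 6.1735 + 2.4561 = 11.8322 ≈ 11.832

11.832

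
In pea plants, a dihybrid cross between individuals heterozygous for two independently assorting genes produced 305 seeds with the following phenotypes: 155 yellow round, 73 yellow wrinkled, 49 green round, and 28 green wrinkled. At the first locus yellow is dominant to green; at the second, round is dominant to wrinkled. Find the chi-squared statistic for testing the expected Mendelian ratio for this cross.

11.334

A dihybrid F₂ with independent assortment and complete dominance at both loci gives a 9:3:3:1 phenotypic ratio.
The 9:3:3:1 ratio has 16 parts, so with N = 305 the expected counts are:
  yellow round: 305 × 9/16 = 171.5625
  yellow wrinkled: 305 × 3/16 = 57.1875
  green round: 305 × 3/16 = 57.1875
  green wrinkled: 305 × 1/16 = 19.0625
χ² = Σ (O − E)² / E
  yellow round: (155 − 171.5625)² / 171.5625 = 1.5989
  yellow wrinkled: (73 − 57.1875)² / 57.1875 = 4.3722
  green round: (49 − 57.1875)² / 57.1875 = 1.1722
  green wrinkled: (28 − 19.0625)² / 19.0625 = 4.1904
χ² = 1.5989 + 4.3722 + 1.1722 + 4.1904 = 11.3337 ≈ 11.334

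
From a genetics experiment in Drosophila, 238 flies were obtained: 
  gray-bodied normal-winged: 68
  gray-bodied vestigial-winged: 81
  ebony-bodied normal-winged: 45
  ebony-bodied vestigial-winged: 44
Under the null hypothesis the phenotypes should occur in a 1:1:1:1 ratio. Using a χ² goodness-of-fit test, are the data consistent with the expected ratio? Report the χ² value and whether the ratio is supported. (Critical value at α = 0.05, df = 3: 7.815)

16.555; not consistent

Total ratio parts = 4. Expected numbers out of 238:
  gray-bodied normal-winged: 238 × 1/4 = 59.5
  gray-bodied vestigial-winged: 238 × 1/4 = 59.5
  ebony-bodied normal-winged: 238 × 1/4 = 59.5
  ebony-bodied vestigial-winged: 238 × 1/4 = 59.5
χ² = Σ (O − E)² / E
  gray-bodied normal-winged: (68 − 59.5)² / 59.5 = 1.2143
  gray-bodied vestigial-winged: (81 − 59.5)² / 59.5 = 7.7689
  ebony-bodied normal-winged: (45 − 59.5)² / 59.5 = 3.5336
  ebony-bodied vestigial-winged: (44 − 59.5)² / 59.5 = 4.0378
χ² = 1.2143 + 7.7689 + 3.5336 + 4.0378 = 16.5546 ≈ 16.555
Degrees of freedom = 4 − 1 = 3; critical value at α = 0.05 is 7.815.
Since 16.555 > 7.815, we reject the null hypothesis — the data do not fit the 1:1:1:1 ratio.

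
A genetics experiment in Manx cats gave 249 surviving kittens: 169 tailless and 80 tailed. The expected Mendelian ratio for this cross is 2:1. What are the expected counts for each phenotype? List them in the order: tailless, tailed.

166, 83

The 2:1 ratio has 3 parts, so with N = 249 the expected counts are:
  tailless: 249 × 2/3 = 166
  tailed: 249 × 1/3 = 83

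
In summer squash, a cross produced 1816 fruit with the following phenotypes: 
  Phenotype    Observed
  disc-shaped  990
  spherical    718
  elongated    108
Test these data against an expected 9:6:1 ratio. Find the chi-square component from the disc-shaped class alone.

0.971

The 9:6:1 ratio has 16 parts, so with N = 1816 the expected counts are:
  disc-shaped: 1816 × 9/16 = 1021.5
  spherical: 1816 × 6/16 = 681
  elongated: 1816 × 1/16 = 113.5
Contribution of disc-shaped: (990 − 1021.5)² / 1021.5 = 0.9714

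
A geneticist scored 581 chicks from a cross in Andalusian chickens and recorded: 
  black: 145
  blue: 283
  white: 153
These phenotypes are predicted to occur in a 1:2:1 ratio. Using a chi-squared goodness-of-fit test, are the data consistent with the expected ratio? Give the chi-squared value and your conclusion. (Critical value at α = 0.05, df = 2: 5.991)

0.608; consistent

The 1:2:1 ratio has 4 parts, so with N = 581 the expected counts are:
  black: 581 × 1/4 = 145.25
  blue: 581 × 2/4 = 290.5
  white: 581 × 1/4 = 145.25
χ² = Σ (O − E)² / E
  black: (145 − 145.25)² / 145.25 = 0.0004
  blue: (283 − 290.5)² / 290.5 = 0.1936
  white: (153 − 145.25)² / 145.25 = 0.4135
χ² = 0.0004 + 0.1936 + 0.4135 = 0.6075 ≈ 0.608
Degrees of freedom = 3 − 1 = 2; critical value at α = 0.05 is 5.991.
Since 0.608 < 5.991, we fail to reject the null hypothesis — the data are consistent with the 1:2:1 ratio.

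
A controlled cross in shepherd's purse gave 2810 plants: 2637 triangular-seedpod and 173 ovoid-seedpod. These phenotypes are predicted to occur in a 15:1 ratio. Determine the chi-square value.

0.042

Under the 15:1 hypothesis (Σ ratio = 16, N = 2810):
  triangular-seedpod: 2810 × 15/16 = 2634.375
  ovoid-seedpod: 2810 × 1/16 = 175.625
χ² = Σ (O − E)² / E
  triangular-seedpod: (2637 − 2634.375)² / 2634.375 = 0.0026
  ovoid-seedpod: (173 − 175.625)² / 175.625 = 0.0392
χ² = 0.0026 + 0.0392 = 0.0418 ≈ 0.042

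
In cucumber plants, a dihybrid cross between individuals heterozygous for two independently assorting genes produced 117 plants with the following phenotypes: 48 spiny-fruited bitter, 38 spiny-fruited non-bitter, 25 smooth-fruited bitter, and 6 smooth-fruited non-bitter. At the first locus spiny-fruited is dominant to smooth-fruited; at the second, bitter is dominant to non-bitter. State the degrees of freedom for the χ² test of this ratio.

A dihybrid F₂ with independent assortment and complete dominance at both loci gives a 9:3:3:1 phenotypic ratio.
A goodness-of-fit test with 4 phenotype classes has df = 4 − 1 = 3.

3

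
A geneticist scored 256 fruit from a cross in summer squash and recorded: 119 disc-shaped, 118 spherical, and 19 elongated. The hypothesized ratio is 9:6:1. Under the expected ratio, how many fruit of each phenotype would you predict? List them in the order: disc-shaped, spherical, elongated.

144, 96, 16

Expected counts for N = 256 under a 9:6:1 ratio (total parts = 16):
  disc-shaped: 256 × 9/16 = 144
  spherical: 256 × 6/16 = 96
  elongated: 256 × 1/16 = 16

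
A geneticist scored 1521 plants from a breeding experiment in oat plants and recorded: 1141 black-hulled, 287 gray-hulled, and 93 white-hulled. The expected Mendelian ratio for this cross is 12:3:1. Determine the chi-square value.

0.056

The 12:3:1 ratio has 16 parts, so with N = 1521 the expected counts are:
  black-hulled: 1521 × 12/16 = 1140.75
  gray-hulled: 1521 × 3/16 = 285.1875
  white-hulled: 1521 × 1/16 = 95.0625
χ² = Σ (O − E)² / E
  black-hulled: (1141 − 1140.75)² / 1140.75 = 0.0001
  gray-hulled: (287 − 285.1875)² / 285.1875 = 0.0115
  white-hulled: (93 − 95.0625)² / 95.0625 = 0.0447
χ² = 0.0001 + 0.0115 + 0.0447 = 0.0563 ≈ 0.056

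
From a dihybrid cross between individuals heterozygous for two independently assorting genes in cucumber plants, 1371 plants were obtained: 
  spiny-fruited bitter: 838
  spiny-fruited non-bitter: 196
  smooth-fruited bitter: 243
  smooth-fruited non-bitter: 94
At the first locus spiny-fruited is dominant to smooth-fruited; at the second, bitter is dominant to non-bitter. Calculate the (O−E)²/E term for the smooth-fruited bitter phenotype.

0.769

A dihybrid F₂ with independent assortment and complete dominance at both loci gives a 9:3:3:1 phenotypic ratio.
Total ratio parts = 16. Expected numbers out of 1371:
  spiny-fruited bitter: 1371 × 9/16 = 771.1875
  spiny-fruited non-bitter: 1371 × 3/16 = 257.0625
  smooth-fruited bitter: 1371 × 3/16 = 257.0625
  smooth-fruited non-bitter: 1371 × 1/16 = 85.6875
Contribution of smooth-fruited bitter: (243 − 257.0625)² / 257.0625 = 0.7693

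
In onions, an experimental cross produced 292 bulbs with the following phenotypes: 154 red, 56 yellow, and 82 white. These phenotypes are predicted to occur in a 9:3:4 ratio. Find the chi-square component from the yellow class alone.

0.029

Expected counts for N = 292 under a 9:3:4 ratio (total parts = 16):
  red: 292 × 9/16 = 164.25
  yellow: 292 × 3/16 = 54.75
  white: 292 × 4/16 = 73
Contribution of yellow: (56 − 54.75)² / 54.75 = 0.0285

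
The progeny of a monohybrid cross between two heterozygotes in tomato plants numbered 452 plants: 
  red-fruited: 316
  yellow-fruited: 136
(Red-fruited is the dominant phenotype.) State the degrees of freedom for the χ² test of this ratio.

For a monohybrid cross between heterozygotes with complete dominance, the expected phenotypic ratio is 3:1.
A goodness-of-fit test with 2 phenotype classes has df = 2 − 1 = 1.

1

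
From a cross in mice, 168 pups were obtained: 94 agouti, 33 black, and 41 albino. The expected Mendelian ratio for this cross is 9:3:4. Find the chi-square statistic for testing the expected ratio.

Total ratio parts = 16. Expected numbers out of 168:
  agouti: 168 × 9/16 = 94.5
  black: 168 × 3/16 = 31.5
  albino: 168 × 4/16 = 42
χ² = Σ (O − E)² / E
  agouti: (94 − 94.5)² / 94.5 = 0.0026
  black: (33 − 31.5)² / 31.5 = 0.0714
  albino: (41 − 42)² / 42 = 0.0238
χ² = 0.0026 + 0.0714 + 0.0238 = 0.0978 ≈ 0.098

0.098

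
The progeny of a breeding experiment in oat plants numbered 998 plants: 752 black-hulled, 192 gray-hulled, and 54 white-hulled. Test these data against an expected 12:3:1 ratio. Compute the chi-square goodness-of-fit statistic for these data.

1.268

Expected counts for N = 998 under a 12:3:1 ratio (total parts = 16):
  black-hulled: 998 × 12/16 = 748.5
  gray-hulled: 998 × 3/16 = 187.125
  white-hulled: 998 × 1/16 = 62.375
χ² = Σ (O − E)² / E
  black-hulled: (752 − 748.5)² / 748.5 = 0.0164
  gray-hulled: (192 − 187.125)² / 187.125 = 0.1270
  white-hulled: (54 − 62.375)² / 62.375 = 1.1245
χ² = 0.0164 + 0.1270 + 1.1245 = 1.2679 ≈ 1.268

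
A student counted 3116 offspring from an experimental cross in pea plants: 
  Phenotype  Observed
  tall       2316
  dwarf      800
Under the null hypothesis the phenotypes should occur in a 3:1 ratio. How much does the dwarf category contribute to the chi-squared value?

0.566

Total ratio parts = 4. Expected numbers out of 3116:
  tall: 3116 × 3/4 = 2337
  dwarf: 3116 × 1/4 = 779
Contribution of dwarf: (800 − 779)² / 779 = 0.5661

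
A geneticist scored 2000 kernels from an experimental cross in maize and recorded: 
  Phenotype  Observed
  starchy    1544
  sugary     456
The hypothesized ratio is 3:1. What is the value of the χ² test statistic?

5.163

Under the 3:1 hypothesis (Σ ratio = 4, N = 2000):
  starchy: 2000 × 3/4 = 1500
  sugary: 2000 × 1/4 = 500
χ² = Σ (O − E)² / E
  starchy: (1544 − 1500)² / 1500 = 1.2907
  sugary: (456 − 500)² / 500 = 3.8720
χ² = 1.2907 + 3.8720 = 5.1627 ≈ 5.163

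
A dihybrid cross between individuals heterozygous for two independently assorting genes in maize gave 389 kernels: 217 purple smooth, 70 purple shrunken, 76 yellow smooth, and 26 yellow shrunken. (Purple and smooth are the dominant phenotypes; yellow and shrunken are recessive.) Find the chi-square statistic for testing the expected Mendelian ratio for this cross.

0.379

A dihybrid F₂ with independent assortment and complete dominance at both loci gives a 9:3:3:1 phenotypic ratio.
Under the 9:3:3:1 hypothesis (Σ ratio = 16, N = 389):
  purple smooth: 389 × 9/16 = 218.8125
  purple shrunken: 389 × 3/16 = 72.9375
  yellow smooth: 389 × 3/16 = 72.9375
  yellow shrunken: 389 × 1/16 = 24.3125
χ² = Σ (O − E)² / E
  purple smooth: (217 − 218.8125)² / 218.8125 = 0.0150
  purple shrunken: (70 − 72.9375)² / 72.9375 = 0.1183
  yellow smooth: (76 − 72.9375)² / 72.9375 = 0.1286
  yellow shrunken: (26 − 24.3125)² / 24.3125 = 0.1171
χ² = 0.0150 + 0.1183 + 0.1286 + 0.1171 = 0.379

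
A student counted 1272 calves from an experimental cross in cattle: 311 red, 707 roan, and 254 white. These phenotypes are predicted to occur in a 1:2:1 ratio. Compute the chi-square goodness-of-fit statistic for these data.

Expected counts for N = 1272 under a 1:2:1 ratio (total parts = 4):
  red: 1272 × 1/4 = 318
  roan: 1272 × 2/4 = 636
  white: 1272 × 1/4 = 318
χ² = Σ (O − E)² / E
  red: (311 − 318)² / 318 = 0.1541
  roan: (707 − 636)² / 636 = 7.9261
  white: (254 − 318)² / 318 = 12.8805
χ² = 0.1541 + 7.9261 + 12.8805 = 20.9607 ≈ 20.961

20.961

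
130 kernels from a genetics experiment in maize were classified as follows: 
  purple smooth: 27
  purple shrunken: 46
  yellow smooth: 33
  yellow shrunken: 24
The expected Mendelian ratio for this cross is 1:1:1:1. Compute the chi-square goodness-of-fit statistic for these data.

The 1:1:1:1 ratio has 4 parts, so with N = 130 the expected counts are:
  purple smooth: 130 × 1/4 = 32.5
  purple shrunken: 130 × 1/4 = 32.5
  yellow smooth: 130 × 1/4 = 32.5
  yellow shrunken: 130 × 1/4 = 32.5
χ² = Σ (O − E)² / E
  purple smooth: (27 − 32.5)² / 32.5 = 0.9308
  purple shrunken: (46 − 32.5)² / 32.5 = 5.6077
  yellow smooth: (33 − 32.5)² / 32.5 = 0.0077
  yellow shrunken: (24 − 32.5)² / 32.5 = 2.2231
χ² = 0.9308 + 5.6077 + 0.0077 + 2.2231 = 8.7693 ≈ 8.769

8.769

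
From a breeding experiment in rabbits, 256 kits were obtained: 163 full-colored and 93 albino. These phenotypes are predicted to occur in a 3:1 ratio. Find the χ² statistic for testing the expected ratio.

Total ratio parts = 4. Expected numbers out of 256:
  full-colored: 256 × 3/4 = 192
  albino: 256 × 1/4 = 64
χ² = Σ (O − E)² / E
  full-colored: (163 − 192)² / 192 = 4.3802
  albino: (93 − 64)² / 64 = 13.1406
χ² = 4.3802 + 13.1406 = 17.5208 ≈ 17.521

17.521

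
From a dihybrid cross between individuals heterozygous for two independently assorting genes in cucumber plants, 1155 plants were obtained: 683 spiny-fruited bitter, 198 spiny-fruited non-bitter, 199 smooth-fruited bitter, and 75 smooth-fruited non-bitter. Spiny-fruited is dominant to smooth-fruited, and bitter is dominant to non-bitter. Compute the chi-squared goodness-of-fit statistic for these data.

A dihybrid F₂ with independent assortment and complete dominance at both loci gives a 9:3:3:1 phenotypic ratio.
Total ratio parts = 16. Expected numbers out of 1155:
  spiny-fruited bitter: 1155 × 9/16 = 649.6875
  spiny-fruited non-bitter: 1155 × 3/16 = 216.5625
  smooth-fruited bitter: 1155 × 3/16 = 216.5625
  smooth-fruited non-bitter: 1155 × 1/16 = 72.1875
χ² = Σ (O − E)² / E
  spiny-fruited bitter: (683 − 649.6875)² / 649.6875 = 1.7081
  spiny-fruited non-bitter: (198 − 216.5625)² / 216.5625 = 1.5911
  smooth-fruited bitter: (199 − 216.5625)² / 216.5625 = 1.4243
  smooth-fruited non-bitter: (75 − 72.1875)² / 72.1875 = 0.1096
χ² = 1.7081 + 1.5911 + 1.4243 + 0.1096 = 4.8331 ≈ 4.833

4.833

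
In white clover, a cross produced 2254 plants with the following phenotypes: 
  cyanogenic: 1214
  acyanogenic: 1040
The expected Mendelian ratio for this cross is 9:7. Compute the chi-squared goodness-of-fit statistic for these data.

5.233

Expected counts for N = 2254 under a 9:7 ratio (total parts = 16):
  cyanogenic: 2254 × 9/16 = 1267.875
  acyanogenic: 2254 × 7/16 = 986.125
χ² = Σ (O − E)² / E
  cyanogenic: (1214 − 1267.875)² / 1267.875 = 2.2893
  acyanogenic: (1040 − 986.125)² / 986.125 = 2.9434
χ² = 2.2893 + 2.9434 = 5.2327 ≈ 5.233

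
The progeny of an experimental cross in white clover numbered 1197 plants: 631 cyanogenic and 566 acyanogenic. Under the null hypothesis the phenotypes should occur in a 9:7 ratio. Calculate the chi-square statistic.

The 9:7 ratio has 16 parts, so with N = 1197 the expected counts are:
  cyanogenic: 1197 × 9/16 = 673.3125
  acyanogenic: 1197 × 7/16 = 523.6875
χ² = Σ (O − E)² / E
  cyanogenic: (631 − 673.3125)² / 673.3125 = 2.6590
  acyanogenic: (566 − 523.6875)² / 523.6875 = 3.4187
χ² = 2.6590 + 3.4187 = 6.0777 ≈ 6.078

6.078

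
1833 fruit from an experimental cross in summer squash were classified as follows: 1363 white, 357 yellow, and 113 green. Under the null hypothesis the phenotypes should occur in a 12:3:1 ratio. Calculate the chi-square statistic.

Total ratio parts = 16. Expected numbers out of 1833:
  white: 1833 × 12/16 = 1374.75
  yellow: 1833 × 3/16 = 343.6875
  green: 1833 × 1/16 = 114.5625
χ² = Σ (O − E)² / E
  white: (1363 − 1374.75)² / 1374.75 = 0.1004
  yellow: (357 − 343.6875)² / 343.6875 = 0.5157
  green: (113 − 114.5625)² / 114.5625 = 0.0213
χ² = 0.1004 + 0.5157 + 0.0213 = 0.6374 ≈ 0.637

0.637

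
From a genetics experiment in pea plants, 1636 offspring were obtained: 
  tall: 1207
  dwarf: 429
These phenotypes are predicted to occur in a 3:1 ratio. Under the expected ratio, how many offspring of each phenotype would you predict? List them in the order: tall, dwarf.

1227, 409

Expected counts for N = 1636 under a 3:1 ratio (total parts = 4):
  tall: 1636 × 3/4 = 1227
  dwarf: 1636 × 1/4 = 409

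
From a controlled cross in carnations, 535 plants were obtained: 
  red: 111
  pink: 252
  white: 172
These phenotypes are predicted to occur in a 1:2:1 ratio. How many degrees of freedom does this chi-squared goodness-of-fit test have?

A goodness-of-fit test with 3 phenotype classes has df = 3 − 1 = 2.

2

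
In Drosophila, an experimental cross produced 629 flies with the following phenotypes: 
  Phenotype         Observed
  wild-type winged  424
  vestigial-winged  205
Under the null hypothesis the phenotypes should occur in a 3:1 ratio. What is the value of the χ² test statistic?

Under the 3:1 hypothesis (Σ ratio = 4, N = 629):
  wild-type winged: 629 × 3/4 = 471.75
  vestigial-winged: 629 × 1/4 = 157.25
χ² = Σ (O − E)² / E
  wild-type winged: (424 − 471.75)² / 471.75 = 4.8332
  vestigial-winged: (205 − 157.25)² / 157.25 = 14.4996
χ² = 4.8332 + 14.4996 = 19.3328 ≈ 19.333

19.333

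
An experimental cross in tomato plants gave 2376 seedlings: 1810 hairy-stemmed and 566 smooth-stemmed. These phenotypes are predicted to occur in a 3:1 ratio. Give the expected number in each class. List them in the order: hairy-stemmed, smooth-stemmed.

Total ratio parts = 4. Expected numbers out of 2376:
  hairy-stemmed: 2376 × 3/4 = 1782
  smooth-stemmed: 2376 × 1/4 = 594

1782, 594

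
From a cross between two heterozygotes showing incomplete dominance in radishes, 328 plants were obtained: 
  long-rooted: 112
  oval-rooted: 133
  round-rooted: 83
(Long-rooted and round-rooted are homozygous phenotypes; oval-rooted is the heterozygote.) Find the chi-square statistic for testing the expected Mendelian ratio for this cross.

16.848

With incomplete dominance, a heterozygote × heterozygote cross gives a 1:2:1 phenotypic ratio.
Under the 1:2:1 hypothesis (Σ ratio = 4, N = 328):
  long-rooted: 328 × 1/4 = 82
  oval-rooted: 328 × 2/4 = 164
  round-rooted: 328 × 1/4 = 82
χ² = Σ (O − E)² / E
  long-rooted: (112 − 82)² / 82 = 10.9756
  oval-rooted: (133 − 164)² / 164 = 5.8598
  round-rooted: (83 − 82)² / 82 = 0.0122
χ² = 10.9756 + 5.8598 + 0.0122 = 16.8476 ≈ 16.848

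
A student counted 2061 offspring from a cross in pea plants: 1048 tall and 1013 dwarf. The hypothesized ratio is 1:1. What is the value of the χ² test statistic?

0.594

Total ratio parts = 2. Expected numbers out of 2061:
  tall: 2061 × 1/2 = 1030.5
  dwarf: 2061 × 1/2 = 1030.5
χ² = Σ (O − E)² / E
  tall: (1048 − 1030.5)² / 1030.5 = 0.2972
  dwarf: (1013 − 1030.5)² / 1030.5 = 0.2972
χ² = 0.2972 + 0.2972 = 0.5944 ≈ 0.594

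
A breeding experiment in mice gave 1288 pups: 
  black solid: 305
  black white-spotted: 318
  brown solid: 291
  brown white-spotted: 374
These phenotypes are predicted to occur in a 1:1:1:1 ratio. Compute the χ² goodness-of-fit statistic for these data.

The 1:1:1:1 ratio has 4 parts, so with N = 1288 the expected counts are:
  black solid: 1288 × 1/4 = 322
  black white-spotted: 1288 × 1/4 = 322
  brown solid: 1288 × 1/4 = 322
  brown white-spotted: 1288 × 1/4 = 322
χ² = Σ (O − E)² / E
  black solid: (305 − 322)² / 322 = 0.8975
  black white-spotted: (318 − 322)² / 322 = 0.0497
  brown solid: (291 − 322)² / 322 = 2.9845
  brown white-spotted: (374 − 322)² / 322 = 8.3975
χ² = 0.8975 + 0.0497 + 2.9845 + 8.3975 = 12.3292 ≈ 12.329

12.329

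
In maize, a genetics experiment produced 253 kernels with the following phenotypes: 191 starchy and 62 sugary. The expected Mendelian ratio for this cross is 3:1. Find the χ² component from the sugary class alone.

Under the 3:1 hypothesis (Σ ratio = 4, N = 253):
  starchy: 253 × 3/4 = 189.75
  sugary: 253 × 1/4 = 63.25
Contribution of sugary: (62 − 63.25)² / 63.25 = 0.0247

0.025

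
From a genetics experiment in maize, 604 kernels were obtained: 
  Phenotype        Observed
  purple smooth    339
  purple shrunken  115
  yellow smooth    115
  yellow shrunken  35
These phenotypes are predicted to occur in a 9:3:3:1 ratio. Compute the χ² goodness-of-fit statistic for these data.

The 9:3:3:1 ratio has 16 parts, so with N = 604 the expected counts are:
  purple smooth: 604 × 9/16 = 339.75
  purple shrunken: 604 × 3/16 = 113.25
  yellow smooth: 604 × 3/16 = 113.25
  yellow shrunken: 604 × 1/16 = 37.75
χ² = Σ (O − E)² / E
  purple smooth: (339 − 339.75)² / 339.75 = 0.0017
  purple shrunken: (115 − 113.25)² / 113.25 = 0.0270
  yellow smooth: (115 − 113.25)² / 113.25 = 0.0270
  yellow shrunken: (35 − 37.75)² / 37.75 = 0.2003
χ² = 0.0017 + 0.0270 + 0.0270 + 0.2003 = 0.256

0.256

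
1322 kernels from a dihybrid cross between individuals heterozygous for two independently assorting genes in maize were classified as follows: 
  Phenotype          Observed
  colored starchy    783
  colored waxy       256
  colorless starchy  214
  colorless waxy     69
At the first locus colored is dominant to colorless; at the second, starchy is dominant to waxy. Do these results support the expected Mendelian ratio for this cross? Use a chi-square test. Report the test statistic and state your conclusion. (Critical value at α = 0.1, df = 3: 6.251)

A dihybrid F₂ with independent assortment and complete dominance at both loci gives a 9:3:3:1 phenotypic ratio.
Expected counts for N = 1322 under a 9:3:3:1 ratio (total parts = 16):
  colored starchy: 1322 × 9/16 = 743.625
  colored waxy: 1322 × 3/16 = 247.875
  colorless starchy: 1322 × 3/16 = 247.875
  colorless waxy: 1322 × 1/16 = 82.625
χ² = Σ (O − E)² / E
  colored starchy: (783 − 743.625)² / 743.625 = 2.0849
  colored waxy: (256 − 247.875)² / 247.875 = 0.2663
  colorless starchy: (214 − 247.875)² / 247.875 = 4.6294
  colorless waxy: (69 − 82.625)² / 82.625 = 2.2468
χ² = 2.0849 + 0.2663 + 4.6294 + 2.2468 = 9.2274 ≈ 9.227
Degrees of freedom = 4 − 1 = 3; critical value at α = 0.1 is 6.251.
Since 9.227 > 6.251, we reject the null hypothesis — the data do not fit the 9:3:3:1 ratio.

9.227; not consistent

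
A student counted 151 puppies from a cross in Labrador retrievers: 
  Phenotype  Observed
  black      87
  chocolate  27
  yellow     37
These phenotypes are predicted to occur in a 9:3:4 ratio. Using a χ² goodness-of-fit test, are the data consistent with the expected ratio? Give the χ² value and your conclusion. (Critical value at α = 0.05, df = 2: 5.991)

0.126; consistent

Expected counts for N = 151 under a 9:3:4 ratio (total parts = 16):
  black: 151 × 9/16 = 84.9375
  chocolate: 151 × 3/16 = 28.3125
  yellow: 151 × 4/16 = 37.75
χ² = Σ (O − E)² / E
  black: (87 − 84.9375)² / 84.9375 = 0.0501
  chocolate: (27 − 28.3125)² / 28.3125 = 0.0608
  yellow: (37 − 37.75)² / 37.75 = 0.0149
χ² = 0.0501 + 0.0608 + 0.0149 = 0.1258 ≈ 0.126
Degrees of freedom = 3 − 1 = 2; critical value at α = 0.05 is 5.991.
Since 0.126 < 5.991, we fail to reject the null hypothesis — the data are consistent with the 9:3:4 ratio.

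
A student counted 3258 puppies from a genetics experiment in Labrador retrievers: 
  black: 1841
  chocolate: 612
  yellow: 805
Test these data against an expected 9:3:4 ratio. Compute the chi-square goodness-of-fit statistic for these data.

0.151

The 9:3:4 ratio has 16 parts, so with N = 3258 the expected counts are:
  black: 3258 × 9/16 = 1832.625
  chocolate: 3258 × 3/16 = 610.875
  yellow: 3258 × 4/16 = 814.5
χ² = Σ (O − E)² / E
  black: (1841 − 1832.625)² / 1832.625 = 0.0383
  chocolate: (612 − 610.875)² / 610.875 = 0.0021
  yellow: (805 − 814.5)² / 814.5 = 0.1108
χ² = 0.0383 + 0.0021 + 0.1108 = 0.1512 ≈ 0.151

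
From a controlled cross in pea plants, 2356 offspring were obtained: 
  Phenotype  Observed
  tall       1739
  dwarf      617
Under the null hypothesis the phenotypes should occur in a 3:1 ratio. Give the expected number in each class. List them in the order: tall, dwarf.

1767, 589

Expected counts for N = 2356 under a 3:1 ratio (total parts = 4):
  tall: 2356 × 3/4 = 1767
  dwarf: 2356 × 1/4 = 589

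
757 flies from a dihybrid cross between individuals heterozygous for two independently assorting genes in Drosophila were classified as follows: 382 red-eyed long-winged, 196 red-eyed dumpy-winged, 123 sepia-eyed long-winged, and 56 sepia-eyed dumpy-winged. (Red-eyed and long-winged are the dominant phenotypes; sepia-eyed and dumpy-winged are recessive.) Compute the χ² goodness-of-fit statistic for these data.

29.222

A dihybrid F₂ with independent assortment and complete dominance at both loci gives a 9:3:3:1 phenotypic ratio.
Under the 9:3:3:1 hypothesis (Σ ratio = 16, N = 757):
  red-eyed long-winged: 757 × 9/16 = 425.8125
  red-eyed dumpy-winged: 757 × 3/16 = 141.9375
  sepia-eyed long-winged: 757 × 3/16 = 141.9375
  sepia-eyed dumpy-winged: 757 × 1/16 = 47.3125
χ² = Σ (O − E)² / E
  red-eyed long-winged: (382 − 425.8125)² / 425.8125 = 4.5079
  red-eyed dumpy-winged: (196 − 141.9375)² / 141.9375 = 20.5918
  sepia-eyed long-winged: (123 − 141.9375)² / 141.9375 = 2.5267
  sepia-eyed dumpy-winged: (56 − 47.3125)² / 47.3125 = 1.5952
χ² = 4.5079 + 20.5918 + 2.5267 + 1.5952 = 29.2216 ≈ 29.222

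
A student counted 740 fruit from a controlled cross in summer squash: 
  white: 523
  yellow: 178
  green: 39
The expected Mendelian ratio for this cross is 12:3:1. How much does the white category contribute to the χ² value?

The 12:3:1 ratio has 16 parts, so with N = 740 the expected counts are:
  white: 740 × 12/16 = 555
  yellow: 740 × 3/16 = 138.75
  green: 740 × 1/16 = 46.25
Contribution of white: (523 − 555)² / 555 = 1.8450

1.845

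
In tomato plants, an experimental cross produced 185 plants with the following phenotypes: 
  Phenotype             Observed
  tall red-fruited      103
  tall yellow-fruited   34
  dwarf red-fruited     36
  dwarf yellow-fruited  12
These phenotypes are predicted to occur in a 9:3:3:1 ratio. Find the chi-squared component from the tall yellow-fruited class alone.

0.014

Expected counts for N = 185 under a 9:3:3:1 ratio (total parts = 16):
  tall red-fruited: 185 × 9/16 = 104.0625
  tall yellow-fruited: 185 × 3/16 = 34.6875
  dwarf red-fruited: 185 × 3/16 = 34.6875
  dwarf yellow-fruited: 185 × 1/16 = 11.5625
Contribution of tall yellow-fruited: (34 − 34.6875)² / 34.6875 = 0.0136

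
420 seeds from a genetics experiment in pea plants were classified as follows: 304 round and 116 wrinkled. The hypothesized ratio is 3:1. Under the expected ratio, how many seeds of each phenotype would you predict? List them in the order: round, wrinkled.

Expected counts for N = 420 under a 3:1 ratio (total parts = 4):
  round: 420 × 3/4 = 315
  wrinkled: 420 × 1/4 = 105

315, 105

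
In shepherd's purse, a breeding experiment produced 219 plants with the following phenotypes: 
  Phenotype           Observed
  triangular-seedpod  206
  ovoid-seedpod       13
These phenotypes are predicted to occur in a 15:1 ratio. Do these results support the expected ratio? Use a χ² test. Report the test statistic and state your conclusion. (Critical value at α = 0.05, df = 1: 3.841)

0.037; consistent

Under the 15:1 hypothesis (Σ ratio = 16, N = 219):
  triangular-seedpod: 219 × 15/16 = 205.3125
  ovoid-seedpod: 219 × 1/16 = 13.6875
χ² = Σ (O − E)² / E
  triangular-seedpod: (206 − 205.3125)² / 205.3125 = 0.0023
  ovoid-seedpod: (13 − 13.6875)² / 13.6875 = 0.0345
χ² = 0.0023 + 0.0345 = 0.0368 ≈ 0.037
Degrees of freedom = 2 − 1 = 1; critical value at α = 0.05 is 3.841.
Since 0.037 < 3.841, we fail to reject the null hypothesis — the data are consistent with the 15:1 ratio.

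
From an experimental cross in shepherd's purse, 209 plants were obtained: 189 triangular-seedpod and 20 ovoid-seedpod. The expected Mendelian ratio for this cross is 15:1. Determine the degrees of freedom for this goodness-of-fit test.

1

A goodness-of-fit test with 2 phenotype classes has df = 2 − 1 = 1.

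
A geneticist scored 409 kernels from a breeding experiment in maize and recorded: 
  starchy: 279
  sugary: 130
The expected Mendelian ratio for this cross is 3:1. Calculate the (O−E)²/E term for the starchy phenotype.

2.510

Expected counts for N = 409 under a 3:1 ratio (total parts = 4):
  starchy: 409 × 3/4 = 306.75
  sugary: 409 × 1/4 = 102.25
Contribution of starchy: (279 − 306.75)² / 306.75 = 2.5104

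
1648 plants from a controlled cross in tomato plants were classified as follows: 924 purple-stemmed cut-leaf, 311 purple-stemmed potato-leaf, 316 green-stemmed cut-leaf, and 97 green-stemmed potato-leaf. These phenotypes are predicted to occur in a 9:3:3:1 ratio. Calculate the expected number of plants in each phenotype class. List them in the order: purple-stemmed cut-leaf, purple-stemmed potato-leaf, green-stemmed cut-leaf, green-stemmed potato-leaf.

Under the 9:3:3:1 hypothesis (Σ ratio = 16, N = 1648):
  purple-stemmed cut-leaf: 1648 × 9/16 = 927
  purple-stemmed potato-leaf: 1648 × 3/16 = 309
  green-stemmed cut-leaf: 1648 × 3/16 = 309
  green-stemmed potato-leaf: 1648 × 1/16 = 103

927, 309, 309, 103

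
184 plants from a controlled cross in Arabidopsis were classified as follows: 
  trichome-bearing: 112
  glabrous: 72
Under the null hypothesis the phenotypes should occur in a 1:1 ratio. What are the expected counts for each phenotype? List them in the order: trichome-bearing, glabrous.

Under the 1:1 hypothesis (Σ ratio = 2, N = 184):
  trichome-bearing: 184 × 1/2 = 92
  glabrous: 184 × 1/2 = 92

92, 92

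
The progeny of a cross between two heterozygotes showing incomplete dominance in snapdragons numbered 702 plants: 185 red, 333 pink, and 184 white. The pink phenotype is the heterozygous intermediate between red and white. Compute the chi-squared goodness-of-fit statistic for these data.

With incomplete dominance, a heterozygote × heterozygote cross gives a 1:2:1 phenotypic ratio.
Under the 1:2:1 hypothesis (Σ ratio = 4, N = 702):
  red: 702 × 1/4 = 175.5
  pink: 702 × 2/4 = 351
  white: 702 × 1/4 = 175.5
χ² = Σ (O − E)² / E
  red: (185 − 175.5)² / 175.5 = 0.5142
  pink: (333 − 351)² / 351 = 0.9231
  white: (184 − 175.5)² / 175.5 = 0.4117
χ² = 0.5142 + 0.9231 + 0.4117 = 1.849

1.849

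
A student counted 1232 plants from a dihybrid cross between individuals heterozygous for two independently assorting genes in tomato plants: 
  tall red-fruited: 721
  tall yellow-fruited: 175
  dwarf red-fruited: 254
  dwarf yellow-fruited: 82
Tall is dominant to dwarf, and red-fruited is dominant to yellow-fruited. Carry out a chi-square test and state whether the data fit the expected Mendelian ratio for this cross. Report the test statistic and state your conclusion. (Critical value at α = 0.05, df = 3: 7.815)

17.322; not consistent

A dihybrid F₂ with independent assortment and complete dominance at both loci gives a 9:3:3:1 phenotypic ratio.
Under the 9:3:3:1 hypothesis (Σ ratio = 16, N = 1232):
  tall red-fruited: 1232 × 9/16 = 693
  tall yellow-fruited: 1232 × 3/16 = 231
  dwarf red-fruited: 1232 × 3/16 = 231
  dwarf yellow-fruited: 1232 × 1/16 = 77
χ² = Σ (O − E)² / E
  tall red-fruited: (721 − 693)² / 693 = 1.1313
  tall yellow-fruited: (175 − 231)² / 231 = 13.5758
  dwarf red-fruited: (254 − 231)² / 231 = 2.2900
  dwarf yellow-fruited: (82 − 77)² / 77 = 0.3247
χ² = 1.1313 + 13.5758 + 2.2900 + 0.3247 = 17.3218 ≈ 17.322
Degrees of freedom = 4 − 1 = 3; critical value at α = 0.05 is 7.815.
Since 17.322 > 7.815, we reject the null hypothesis — the data do not fit the 9:3:3:1 ratio.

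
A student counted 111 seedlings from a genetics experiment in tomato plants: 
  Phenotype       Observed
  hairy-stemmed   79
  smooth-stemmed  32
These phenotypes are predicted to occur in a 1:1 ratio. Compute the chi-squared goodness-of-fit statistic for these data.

Total ratio parts = 2. Expected numbers out of 111:
  hairy-stemmed: 111 × 1/2 = 55.5
  smooth-stemmed: 111 × 1/2 = 55.5
χ² = Σ (O − E)² / E
  hairy-stemmed: (79 − 55.5)² / 55.5 = 9.9505
  smooth-stemmed: (32 − 55.5)² / 55.5 = 9.9505
χ² = 9.9505 + 9.9505 = 19.901

19.901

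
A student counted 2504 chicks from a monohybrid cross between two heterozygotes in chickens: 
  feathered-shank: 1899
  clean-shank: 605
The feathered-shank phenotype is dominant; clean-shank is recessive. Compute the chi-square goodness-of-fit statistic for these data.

0.939

For a monohybrid cross between heterozygotes with complete dominance, the expected phenotypic ratio is 3:1.
Expected counts for N = 2504 under a 3:1 ratio (total parts = 4):
  feathered-shank: 2504 × 3/4 = 1878
  clean-shank: 2504 × 1/4 = 626
χ² = Σ (O − E)² / E
  feathered-shank: (1899 − 1878)² / 1878 = 0.2348
  clean-shank: (605 − 626)² / 626 = 0.7045
χ² = 0.2348 + 0.7045 = 0.9393 ≈ 0.939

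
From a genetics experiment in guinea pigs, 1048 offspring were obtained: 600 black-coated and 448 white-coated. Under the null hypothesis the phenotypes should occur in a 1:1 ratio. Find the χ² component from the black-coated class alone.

Expected counts for N = 1048 under a 1:1 ratio (total parts = 2):
  black-coated: 1048 × 1/2 = 524
  white-coated: 1048 × 1/2 = 524
Contribution of black-coated: (600 − 524)² / 524 = 11.0229

11.023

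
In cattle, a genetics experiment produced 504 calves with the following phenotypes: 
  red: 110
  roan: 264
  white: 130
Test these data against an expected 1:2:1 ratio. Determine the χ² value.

2.730

Expected counts for N = 504 under a 1:2:1 ratio (total parts = 4):
  red: 504 × 1/4 = 126
  roan: 504 × 2/4 = 252
  white: 504 × 1/4 = 126
χ² = Σ (O − E)² / E
  red: (110 − 126)² / 126 = 2.0317
  roan: (264 − 252)² / 252 = 0.5714
  white: (130 − 126)² / 126 = 0.1270
χ² = 2.0317 + 0.5714 + 0.1270 = 2.7301 ≈ 2.730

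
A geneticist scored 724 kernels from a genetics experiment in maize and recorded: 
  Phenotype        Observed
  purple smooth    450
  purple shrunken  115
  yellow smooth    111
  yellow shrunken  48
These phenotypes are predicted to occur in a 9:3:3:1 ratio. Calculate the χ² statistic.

Expected counts for N = 724 under a 9:3:3:1 ratio (total parts = 16):
  purple smooth: 724 × 9/16 = 407.25
  purple shrunken: 724 × 3/16 = 135.75
  yellow smooth: 724 × 3/16 = 135.75
  yellow shrunken: 724 × 1/16 = 45.25
χ² = Σ (O − E)² / E
  purple smooth: (450 − 407.25)² / 407.25 = 4.4876
  purple shrunken: (115 − 135.75)² / 135.75 = 3.1717
  yellow smooth: (111 − 135.75)² / 135.75 = 4.5124
  yellow shrunken: (48 − 45.25)² / 45.25 = 0.1671
χ² = 4.4876 + 3.1717 + 4.5124 + 0.1671 = 12.3388 ≈ 12.339

12.339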